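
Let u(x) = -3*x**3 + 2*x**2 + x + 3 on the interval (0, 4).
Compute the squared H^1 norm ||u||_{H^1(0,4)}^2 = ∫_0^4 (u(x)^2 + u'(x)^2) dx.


||u||_{H^1}^2 = 2513176/105

The H^1 norm (squared) on an interval (0, L) is
  ||u||_{H^1}^2 = ∫_0^L u(x)^2 dx + ∫_0^L u'(x)^2 dx.
Compute u'(x) = -9*x**2 + 4*x + 1.
Then u(x)^2 = 9*x**6 - 12*x**5 - 2*x**4 - 14*x**3 + 13*x**2 + 6*x + 9 and u'(x)^2 = 81*x**4 - 72*x**3 - 2*x**2 + 8*x + 1.
Integrate each monomial from 0 to 4 using ∫_0^4 c·x^n dx = c·4^(n+1)/(n+1):
  ∫_0^4 u(x)^2 dx = ∫_0^4 (9*x^6 - 12*x^5 - 2*x^4 - 14*x^3 + 13*x^2 + 6*x + 9) dx. Term by term:
    ∫_0^4 9*x^6 dx = 147456/7;  ∫_0^4 -12*x^5 dx = -8192;  ∫_0^4 -2*x^4 dx = -2048/5;
    ∫_0^4 -14*x^3 dx = -896;  ∫_0^4 13*x^2 dx = 832/3;  ∫_0^4 6*x dx = 48;
    ∫_0^4 9 dx = 36.
  Sum: 147456/7 − 8192 − 2048/5 − 896 + 832/3 + 48 + 36 = 1252532/105.
  ∫_0^4 u'(x)^2 dx = ∫_0^4 (81*x^4 - 72*x^3 - 2*x^2 + 8*x + 1) dx. Term by term:
    ∫_0^4 81*x^4 dx = 82944/5;  ∫_0^4 -72*x^3 dx = -4608;  ∫_0^4 -2*x^2 dx = -128/3;
    ∫_0^4 8*x dx = 64;  ∫_0^4 1 dx = 4.
  Sum: 82944/5 − 4608 − 128/3 + 64 + 4 = 180092/15.
Adding: ||u||_{H^1}^2 = 1252532/105 + 180092/15 = 2513176/105.


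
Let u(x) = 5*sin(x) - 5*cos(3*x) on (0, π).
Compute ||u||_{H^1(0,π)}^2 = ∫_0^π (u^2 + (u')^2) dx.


||u||_{H^1(0,π)}^2 = 150*π

u'(x) = 15*sin(3*x) + 5*cos(x).
Expand u² and (u')² and integrate term by term on (0, π), using: for integers n ≥ 1, ∫_0^π sin²(nx) dx = ∫_0^π cos²(nx) dx = π/2; for n ≠ n', ∫_0^π sin(nx)sin(n'x) dx = ∫_0^π cos(nx)cos(n'x) dx = 0; and by product-to-sum, ∫_0^π sin(nx)cos(n'x) dx = ½∫_0^π [sin((n+n')x) + sin((n−n')x)] dx, which is 0 when n+n' is even and 2n/(n²−n'²) when n+n' is odd (it need not vanish on (0, π)).
  u² squared terms: (-5)²·∫cos(3x)² dx = 25·π/2 = 25*π/2;  (5)²·∫sin(x)² dx = 25·π/2 = 25*π/2.
  u² cross terms: 2·(-5)·(5)·∫cos(3x)·sin(x) dx = -50·(0) = 0.
  So ∫_0^π u² dx = 25*π/2 + 25*π/2 + 0 = 25*π.
  (u')² squared terms: (5)²·∫cos(x)² dx = 25·π/2 = 25*π/2;  (15)²·∫sin(3x)² dx = 225·π/2 = 225*π/2.
  (u')² cross terms: 2·(5)·(15)·∫cos(x)·sin(3x) dx = 150·(0) = 0.
  So ∫_0^π (u')² dx = 25*π/2 + 225*π/2 + 0 = 125*π.
||u||_{H^1}^2 = (25*π) + (125*π) = 150*π.


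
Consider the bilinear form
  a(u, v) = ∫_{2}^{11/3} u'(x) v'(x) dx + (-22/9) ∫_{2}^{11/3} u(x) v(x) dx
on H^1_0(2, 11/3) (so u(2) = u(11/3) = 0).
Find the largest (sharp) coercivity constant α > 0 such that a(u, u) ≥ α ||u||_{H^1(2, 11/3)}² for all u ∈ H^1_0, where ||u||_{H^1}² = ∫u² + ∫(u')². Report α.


α = (-550 + 81*π^2)/(9*(25 + 9*π^2))

Coercivity of a(·,·) on H^1_0(2, 11/3) means a(u, u) ≥ α ||u||_{H^1}² for every u ∈ H^1_0.
The interval has length L = 5/3, and Poincaré/coercivity depend only on L. Here a(u, u) = ∫(u')² + (-22/9)·∫u².
Here c = -22/9 < 0 with |c| < (π/L)² = 9*π^2/25, so coercivity still holds. The condition a(u,u) ≥ α||u||_{H^1}² reads (1−α)∫(u')² ≥ (α−c)∫u². Any admissible α is ≤ 1 (rapidly oscillating u have ∫u²/∫(u')² → 0), and α = 1 would force 0 ≥ (1−c)∫u², impossible since c < 1; so 1−α > 0. By the sharp Poincaré inequality on H^1_0 of an interval of length L, ∫(u')² ≥ (π/L)²∫u² with equality for the first sine mode sin(π(x−x₀)/L) (x₀ the left endpoint), so the inequality holds for all u iff (1−α)(π/L)² ≥ α − c, i.e. α ≤ ((π/L)² + c)/((π/L)² + 1) = (1 + c(L/π)²)/(1 + (L/π)²). (Direct route, valid since c ≤ 0: Poincaré gives c∫u² ≥ c(L/π)²∫(u')², so a(u,u) ≥ (1 + c(L/π)²)∫(u')², while ||u||_{H^1}² ≤ (1 + (L/π)²)∫(u')²; dividing yields the same α.) With (π/L)² = 9*π^2/25 and c = -22/9, the largest admissible constant is α = ((π/L)² + c)/((π/L)² + 1).
Simplifying, α = (-550 + 81*π^2)/(9*(25 + 9*π^2)).


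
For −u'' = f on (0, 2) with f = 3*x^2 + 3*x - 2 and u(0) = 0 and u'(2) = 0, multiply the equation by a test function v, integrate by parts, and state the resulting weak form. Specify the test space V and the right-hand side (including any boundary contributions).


V = {v ∈ H^1(0, 2) : v(0) = 0} (test functions vanish at x = 0 where u is specified); weak form: ∫_0^2 u'v' dx = ∫_0^2 (3*x^2 + 3*x - 2) v dx for all v ∈ V.

Multiply both sides by a test function v and integrate from 0 to 2:
  ∫_0^2 −u''(x) v(x) dx = ∫_0^2 f(x) v(x) dx.
Integrate the LHS by parts once:
  ∫_0^2 −u'' v dx = −[u'(x) v(x)]_0^2 + ∫_0^2 u'(x) v'(x) dx.
Thus ∫_0^2 u'(x) v'(x) dx = ∫_0^2 f(x) v(x) dx + [u'(x) v(x)]_0^2.
Choose V so that boundary terms are either known or forced to vanish.
Mixed BC: u(0) = 0 (Dirichlet) and u'(2) = 0 (Neumann). Define V = {v ∈ H^1(0, 2) : v(0) = 0}. Then [u' v]_0^2 = u'(2)·v(2) − u'(0)·0 = 0.
Weak formulation: find u (satisfying any essential BC) such that ∫_0^2 u'(x) v'(x) dx = ∫_0^2 f v dx for all v ∈ V (Dirichlet at 0 absorbed into V; the Neumann datum at x = 2 is zero, so no boundary term remains).
Substituting f(x) = 3*x^2 + 3*x - 2, the right-hand side is ∫_0^2 (3*x^2 + 3*x - 2) v dx.


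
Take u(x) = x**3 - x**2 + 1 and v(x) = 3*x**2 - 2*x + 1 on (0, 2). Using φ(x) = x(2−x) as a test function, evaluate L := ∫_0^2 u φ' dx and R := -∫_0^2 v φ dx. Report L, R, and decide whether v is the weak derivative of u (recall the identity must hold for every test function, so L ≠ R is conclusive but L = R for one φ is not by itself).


LHS = -32/15, RHS = -52/15. No, v is not the weak derivative of u.

u(x) = x**3 - x**2 + 1, classical derivative u'(x) = 3*x**2 - 2*x.
φ(x) = x(2−x), so φ'(x) = 2 - 2*x.
Note φ(0) = φ(2) = 0, so the boundary term u·φ vanishes.
LHS = ∫_0^2 u(x) φ'(x) dx = ∫_0^2 (-2*x^4 + 4*x^3 - 2*x^2 - 2*x + 2) dx. Term by term:
  ∫_0^2 -2*x^4 dx = -64/5;  ∫_0^2 4*x^3 dx = 16;  ∫_0^2 -2*x^2 dx = -16/3;
  ∫_0^2 -2*x dx = -4;  ∫_0^2 2 dx = 4.
Sum: -64/5 + 16 − 16/3 − 4 + 4 = -32/15.
So LHS = -32/15.
∫_0^2 v(x) φ(x) dx = ∫_0^2 (-3*x^4 + 8*x^3 - 5*x^2 + 2*x) dx. Term by term:
  ∫_0^2 -3*x^4 dx = -96/5;  ∫_0^2 8*x^3 dx = 32;  ∫_0^2 -5*x^2 dx = -40/3;
  ∫_0^2 2*x dx = 4.
Sum: -96/5 + 32 − 40/3 + 4 = 52/15.
So RHS = -∫_0^2 v(x) φ(x) dx = -52/15.
LHS − RHS = 4/3 ≠ 0, so the identity fails.
(For a valid weak derivative the identity must hold for EVERY test function, in particular this one. The failure shows v is NOT the weak derivative of u.)
Correct weak derivative would be u'(x) = 3*x**2 - 2*x.


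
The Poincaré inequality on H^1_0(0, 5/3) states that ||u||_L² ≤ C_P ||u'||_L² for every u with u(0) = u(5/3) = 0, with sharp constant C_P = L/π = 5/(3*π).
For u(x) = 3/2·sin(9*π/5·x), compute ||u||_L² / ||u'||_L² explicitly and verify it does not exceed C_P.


||u||_L² / ||u'||_L² = 5/(9*π) < C_P = 5/(3*π).

u(x) = 3/2·sin(9*π/5·x), so u'(x) = 27*π*cos(9*π*x/5)/10.
Writing u(x) = A·sin(kπx/L) with A = 3/2 and k = 3, use ∫_0^L sin²(kπx/L) dx = L/2 and ∫_0^L cos²(kπx/L) dx = L/2.
u² = 9/4·sin²(9*π/5·x) and (u')² = 729*π^2/100·cos²(9*π/5·x), and each of sin², cos² integrates to L/2 = 5/6 over (0, 5/3).
∫_0^5/3 u² dx = 15/8, so ||u||_L² = sqrt(30)/4.
∫_0^5/3 (u')² dx = 243*π^2/40, so ||u'||_L² = 9*sqrt(30)*π/20.
Ratio ||u||_L² / ||u'||_L² = 5/(9*π).
Sharp Poincaré constant on H^1_0(0, 5/3) is C_P = L/π = 5/(3*π), achieved by sin(3*π/5·x).
This is the k = 3 harmonic; the ratio L/(kπ) is strictly less than C_P = L/π, consistent with the sharp inequality ||u||_L² ≤ C_P ||u'||_L².


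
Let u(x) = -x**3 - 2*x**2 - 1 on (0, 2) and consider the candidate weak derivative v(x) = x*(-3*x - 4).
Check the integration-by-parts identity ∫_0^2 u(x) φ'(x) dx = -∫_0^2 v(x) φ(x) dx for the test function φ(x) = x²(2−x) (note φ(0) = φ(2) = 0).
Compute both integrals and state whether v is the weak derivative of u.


LHS = 64/5, RHS = 64/5. Yes, v = u' weakly.

u(x) = -x**3 - 2*x**2 - 1, classical derivative u'(x) = -3*x**2 - 4*x.
φ(x) = x²(2−x), so φ'(x) = x*(4 - 3*x).
Note φ(0) = φ(2) = 0, so the boundary term u·φ vanishes.
LHS = ∫_0^2 u(x) φ'(x) dx = ∫_0^2 (3*x^5 + 2*x^4 - 8*x^3 + 3*x^2 - 4*x) dx. Term by term:
  ∫_0^2 3*x^5 dx = 32;  ∫_0^2 2*x^4 dx = 64/5;  ∫_0^2 -8*x^3 dx = -32;
  ∫_0^2 3*x^2 dx = 8;  ∫_0^2 -4*x dx = -8.
Sum: 32 + 64/5 − 32 + 8 − 8 = 64/5.
So LHS = 64/5.
∫_0^2 v(x) φ(x) dx = ∫_0^2 (3*x^5 - 2*x^4 - 8*x^3) dx. Term by term:
  ∫_0^2 3*x^5 dx = 32;  ∫_0^2 -2*x^4 dx = -64/5;  ∫_0^2 -8*x^3 dx = -32.
Sum: 32 − 64/5 − 32 = -64/5.
So RHS = -∫_0^2 v(x) φ(x) dx = 64/5.
LHS = RHS, so the identity holds for this test φ.
Moreover u is smooth here and v(x) = u'(x) = -3*x**2 - 4*x pointwise, so the identity holds for every test function. Hence v is the weak derivative of u.


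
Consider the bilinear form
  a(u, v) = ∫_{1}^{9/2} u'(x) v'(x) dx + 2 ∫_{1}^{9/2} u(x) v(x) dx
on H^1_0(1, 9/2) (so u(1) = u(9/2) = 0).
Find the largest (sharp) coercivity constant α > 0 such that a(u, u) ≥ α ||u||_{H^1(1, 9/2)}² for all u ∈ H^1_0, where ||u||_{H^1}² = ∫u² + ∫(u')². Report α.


α = 1

Coercivity of a(·,·) on H^1_0(1, 9/2) means a(u, u) ≥ α ||u||_{H^1}² for every u ∈ H^1_0.
The interval has length L = 7/2, and Poincaré/coercivity depend only on L. Here a(u, u) = ∫(u')² + (2)·∫u².
Here c = 2 ≥ 1, so a(u,u) = ∫(u')² + c∫u² ≥ ∫(u')² + ∫u² = ||u||_{H^1}², i.e. α = 1 works. No larger α is possible: a(u,u) ≥ α||u||_{H^1}² means (1−α)∫(u')² ≥ (α−c)∫u², and for the modes u_n = sin(nπ(x−x₀)/L) (x₀ the left endpoint) one has ∫u_n²/∫(u_n')² = (L/(nπ))² → 0, so a(u_n,u_n)/||u_n||_{H^1}² → 1. Hence the optimal constant is α = 1.
Therefore α = 1.


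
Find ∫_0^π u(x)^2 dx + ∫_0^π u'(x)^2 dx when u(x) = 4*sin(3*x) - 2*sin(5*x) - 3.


||u||_{H^1(0,π)}^2 = -56/5 + 141*π

u'(x) = 12*cos(3*x) - 10*cos(5*x).
Expand u² and (u')² and integrate term by term on (0, π), using: for integers n ≥ 1, ∫_0^π sin²(nx) dx = ∫_0^π cos²(nx) dx = π/2; for n ≠ n', ∫_0^π sin(nx)sin(n'x) dx = ∫_0^π cos(nx)cos(n'x) dx = 0; and by product-to-sum, ∫_0^π sin(nx)cos(n'x) dx = ½∫_0^π [sin((n+n')x) + sin((n−n')x)] dx, which is 0 when n+n' is even and 2n/(n²−n'²) when n+n' is odd (it need not vanish on (0, π)). For the constant mode: ∫_0^π 1 dx = π, ∫_0^π cos(nx) dx = 0, ∫_0^π sin(nx) dx = (1−(−1)^n)/n.
  u² squared terms: (-3)²·∫1 dx = 9·π = 9*π;  (-2)²·∫sin(5x)² dx = 4·π/2 = 2*π;  (4)²·∫sin(3x)² dx = 16·π/2 = 8*π.
  u² cross terms: 2·(-3)·(-2)·∫1·sin(5x) dx = 12·(2/5) = 24/5;  2·(-3)·(4)·∫1·sin(3x) dx = -24·(2/3) = -16;  2·(-2)·(4)·∫sin(5x)·sin(3x) dx = -16·(0) = 0.
  So ∫_0^π u² dx = 9*π + 2*π + 8*π + 24/5 − 16 + 0 = -56/5 + 19*π.
  (u')² squared terms: (-10)²·∫cos(5x)² dx = 100·π/2 = 50*π;  (12)²·∫cos(3x)² dx = 144·π/2 = 72*π.
  (u')² cross terms: 2·(-10)·(12)·∫cos(5x)·cos(3x) dx = -240·(0) = 0.
  So ∫_0^π (u')² dx = 50*π + 72*π + 0 = 122*π.
||u||_{H^1}^2 = (-56/5 + 19*π) + (122*π) = -56/5 + 141*π.


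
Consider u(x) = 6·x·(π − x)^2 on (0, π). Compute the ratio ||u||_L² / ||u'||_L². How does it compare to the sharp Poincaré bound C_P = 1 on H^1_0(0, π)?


||u||_L² / ||u'||_L² = sqrt(14)*π/14 < C_P = 1.

u(x) = 6·x·(π − x)^2, so u'(x) = 6*(x - π)*(3*x - π).
u(x) = 6·x·(π − x)^2 vanishes at x = 0 and x = π, so u ∈ H^1_0(0, π). Differentiate via the product rule and integrate the resulting polynomials term by term.
  ∫_0^π u² dx = ∫_0^π (36*x^6 - 144*π*x^5 + 216*π^2*x^4 - 144*π^3*x^3 + 36*π^4*x^2) dx. Term by term:
    ∫_0^π 36*x^6 dx = 36*π^7/7;  ∫_0^π -144*π*x^5 dx = -24*π^7;  ∫_0^π 216*π^2*x^4 dx = 216*π^7/5;
    ∫_0^π -144*π^3*x^3 dx = -36*π^7;  ∫_0^π 36*π^4*x^2 dx = 12*π^7.
  Sum: 36*π^7/7 − 24*π^7 + 216*π^7/5 − 36*π^7 + 12*π^7 = 12*π^7/35.
  ∫_0^π (u')² dx = ∫_0^π (324*x^4 - 864*π*x^3 + 792*π^2*x^2 - 288*π^3*x + 36*π^4) dx. Term by term:
    ∫_0^π 324*x^4 dx = 324*π^5/5;  ∫_0^π -864*π*x^3 dx = -216*π^5;  ∫_0^π 792*π^2*x^2 dx = 264*π^5;
    ∫_0^π -288*π^3*x dx = -144*π^5;  ∫_0^π 36*π^4 dx = 36*π^5.
  Sum: 324*π^5/5 − 216*π^5 + 264*π^5 − 144*π^5 + 36*π^5 = 24*π^5/5.
∫_0^π u² dx = 12*π^7/35, so ||u||_L² = 2*sqrt(105)*π^(7/2)/35.
∫_0^π (u')² dx = 24*π^5/5, so ||u'||_L² = 2*sqrt(30)*π^(5/2)/5.
Ratio ||u||_L² / ||u'||_L² = sqrt(14)*π/14.
Sharp Poincaré constant on H^1_0(0, π) is C_P = L/π = 1, achieved by sin(x).
A polynomial bump cannot attain the sharp Poincaré constant (only the first sine eigenfunction does), so the ratio is strictly less than C_P, consistent with ||u||_L² ≤ C_P ||u'||_L².


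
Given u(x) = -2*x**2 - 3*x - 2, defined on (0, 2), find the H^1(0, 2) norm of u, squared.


||u||_{H^1}^2 = 1298/5

The H^1 norm (squared) on an interval (0, L) is
  ||u||_{H^1}^2 = ∫_0^L u(x)^2 dx + ∫_0^L u'(x)^2 dx.
Compute u'(x) = -4*x - 3.
Then u(x)^2 = 4*x**4 + 12*x**3 + 17*x**2 + 12*x + 4 and u'(x)^2 = 16*x**2 + 24*x + 9.
Integrate each monomial from 0 to 2 using ∫_0^2 c·x^n dx = c·2^(n+1)/(n+1):
  ∫_0^2 u(x)^2 dx = ∫_0^2 (4*x^4 + 12*x^3 + 17*x^2 + 12*x + 4) dx. Term by term:
    ∫_0^2 4*x^4 dx = 128/5;  ∫_0^2 12*x^3 dx = 48;  ∫_0^2 17*x^2 dx = 136/3;
    ∫_0^2 12*x dx = 24;  ∫_0^2 4 dx = 8.
  Sum: 128/5 + 48 + 136/3 + 24 + 8 = 2264/15.
  ∫_0^2 u'(x)^2 dx = ∫_0^2 (16*x^2 + 24*x + 9) dx. Term by term:
    ∫_0^2 16*x^2 dx = 128/3;  ∫_0^2 24*x dx = 48;  ∫_0^2 9 dx = 18.
  Sum: 128/3 + 48 + 18 = 326/3.
Adding: ||u||_{H^1}^2 = 2264/15 + 326/3 = 1298/5.


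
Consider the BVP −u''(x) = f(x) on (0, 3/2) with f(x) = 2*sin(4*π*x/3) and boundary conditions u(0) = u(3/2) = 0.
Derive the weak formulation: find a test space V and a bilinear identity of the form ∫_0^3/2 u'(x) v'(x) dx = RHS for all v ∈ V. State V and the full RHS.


V = H^1_0(0, 3/2) (so v(0) = v(3/2) = 0); weak form: ∫_0^3/2 u'v' dx = ∫_0^3/2 (2*sin(4*π*x/3)) v dx for all v ∈ V.

Multiply both sides by a test function v and integrate from 0 to 3/2:
  ∫_0^3/2 −u''(x) v(x) dx = ∫_0^3/2 f(x) v(x) dx.
Integrate the LHS by parts once:
  ∫_0^3/2 −u'' v dx = −[u'(x) v(x)]_0^3/2 + ∫_0^3/2 u'(x) v'(x) dx.
Thus ∫_0^3/2 u'(x) v'(x) dx = ∫_0^3/2 f(x) v(x) dx + [u'(x) v(x)]_0^3/2.
Choose V so that boundary terms are either known or forced to vanish.
u is Dirichlet: u(0) = u(3/2) = 0. Let V = H^1_0(0, 3/2); then v(0) = v(3/2) = 0, and [u' v]_0^3/2 = 0.
Weak formulation: find u (satisfying any essential BC) such that ∫_0^3/2 u'(x) v'(x) dx = ∫_0^3/2 f v dx for all v ∈ V.
Substituting f(x) = 2*sin(4*π*x/3), the right-hand side is ∫_0^3/2 (2*sin(4*π*x/3)) v dx.


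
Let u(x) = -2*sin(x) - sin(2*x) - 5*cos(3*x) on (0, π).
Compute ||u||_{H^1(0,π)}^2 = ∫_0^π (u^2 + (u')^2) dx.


||u||_{H^1(0,π)}^2 = -80 + 263*π/2

u'(x) = 15*sin(3*x) - 2*cos(x) - 2*cos(2*x).
Expand u² and (u')² and integrate term by term on (0, π), using: for integers n ≥ 1, ∫_0^π sin²(nx) dx = ∫_0^π cos²(nx) dx = π/2; for n ≠ n', ∫_0^π sin(nx)sin(n'x) dx = ∫_0^π cos(nx)cos(n'x) dx = 0; and by product-to-sum, ∫_0^π sin(nx)cos(n'x) dx = ½∫_0^π [sin((n+n')x) + sin((n−n')x)] dx, which is 0 when n+n' is even and 2n/(n²−n'²) when n+n' is odd (it need not vanish on (0, π)).
  u² squared terms: (-1)²·∫sin(2x)² dx = 1·π/2 = π/2;  (-5)²·∫cos(3x)² dx = 25·π/2 = 25*π/2;  (-2)²·∫sin(x)² dx = 4·π/2 = 2*π.
  u² cross terms: 2·(-1)·(-5)·∫sin(2x)·cos(3x) dx = 10·(-4/5) = -8;  2·(-1)·(-2)·∫sin(2x)·sin(x) dx = 4·(0) = 0;  2·(-5)·(-2)·∫cos(3x)·sin(x) dx = 20·(0) = 0.
  So ∫_0^π u² dx = π/2 + 25*π/2 + 2*π − 8 + 0 + 0 = -8 + 15*π.
  (u')² squared terms: (-2)²·∫cos(x)² dx = 4·π/2 = 2*π;  (-2)²·∫cos(2x)² dx = 4·π/2 = 2*π;  (15)²·∫sin(3x)² dx = 225·π/2 = 225*π/2.
  (u')² cross terms: 2·(-2)·(-2)·∫cos(x)·cos(2x) dx = 8·(0) = 0;  2·(-2)·(15)·∫cos(x)·sin(3x) dx = -60·(0) = 0;  2·(-2)·(15)·∫cos(2x)·sin(3x) dx = -60·(6/5) = -72.
  So ∫_0^π (u')² dx = 2*π + 2*π + 225*π/2 + 0 + 0 − 72 = -72 + 233*π/2.
||u||_{H^1}^2 = (-8 + 15*π) + (-72 + 233*π/2) = -80 + 263*π/2.


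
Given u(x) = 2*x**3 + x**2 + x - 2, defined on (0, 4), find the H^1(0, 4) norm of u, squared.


||u||_{H^1}^2 = 767868/35

The H^1 norm (squared) on an interval (0, L) is
  ||u||_{H^1}^2 = ∫_0^L u(x)^2 dx + ∫_0^L u'(x)^2 dx.
Compute u'(x) = 6*x**2 + 2*x + 1.
Then u(x)^2 = 4*x**6 + 4*x**5 + 5*x**4 - 6*x**3 - 3*x**2 - 4*x + 4 and u'(x)^2 = 36*x**4 + 24*x**3 + 16*x**2 + 4*x + 1.
Integrate each monomial from 0 to 4 using ∫_0^4 c·x^n dx = c·4^(n+1)/(n+1):
  ∫_0^4 u(x)^2 dx = ∫_0^4 (4*x^6 + 4*x^5 + 5*x^4 - 6*x^3 - 3*x^2 - 4*x + 4) dx. Term by term:
    ∫_0^4 4*x^6 dx = 65536/7;  ∫_0^4 4*x^5 dx = 8192/3;  ∫_0^4 5*x^4 dx = 1024;
    ∫_0^4 -6*x^3 dx = -384;  ∫_0^4 -3*x^2 dx = -64;  ∫_0^4 -4*x dx = -32;
    ∫_0^4 4 dx = 16.
  Sum: 65536/7 + 8192/3 + 1024 − 384 − 64 − 32 + 16 = 265712/21.
  ∫_0^4 u'(x)^2 dx = ∫_0^4 (36*x^4 + 24*x^3 + 16*x^2 + 4*x + 1) dx. Term by term:
    ∫_0^4 36*x^4 dx = 36864/5;  ∫_0^4 24*x^3 dx = 1536;  ∫_0^4 16*x^2 dx = 1024/3;
    ∫_0^4 4*x dx = 32;  ∫_0^4 1 dx = 4.
  Sum: 36864/5 + 1536 + 1024/3 + 32 + 4 = 139292/15.
Adding: ||u||_{H^1}^2 = 265712/21 + 139292/15 = 767868/35.


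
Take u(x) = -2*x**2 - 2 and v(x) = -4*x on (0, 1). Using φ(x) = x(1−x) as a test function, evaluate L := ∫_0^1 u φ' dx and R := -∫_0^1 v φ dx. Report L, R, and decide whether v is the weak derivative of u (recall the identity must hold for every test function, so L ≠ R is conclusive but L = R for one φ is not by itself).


LHS = 1/3, RHS = 1/3. Yes, v = u' weakly.

u(x) = -2*x**2 - 2, classical derivative u'(x) = -4*x.
φ(x) = x(1−x), so φ'(x) = 1 - 2*x.
Note φ(0) = φ(1) = 0, so the boundary term u·φ vanishes.
LHS = ∫_0^1 u(x) φ'(x) dx = ∫_0^1 (4*x^3 - 2*x^2 + 4*x - 2) dx. Term by term:
  ∫_0^1 4*x^3 dx = 1;  ∫_0^1 -2*x^2 dx = -2/3;  ∫_0^1 4*x dx = 2;
  ∫_0^1 -2 dx = -2.
Sum: 1 − 2/3 + 2 − 2 = 1/3.
So LHS = 1/3.
∫_0^1 v(x) φ(x) dx = ∫_0^1 (4*x^3 - 4*x^2) dx. Term by term:
  ∫_0^1 4*x^3 dx = 1;  ∫_0^1 -4*x^2 dx = -4/3.
Sum: 1 − 4/3 = -1/3.
So RHS = -∫_0^1 v(x) φ(x) dx = 1/3.
LHS = RHS, so the identity holds for this test φ.
Moreover u is smooth here and v(x) = u'(x) = -4*x pointwise, so the identity holds for every test function. Hence v is the weak derivative of u.


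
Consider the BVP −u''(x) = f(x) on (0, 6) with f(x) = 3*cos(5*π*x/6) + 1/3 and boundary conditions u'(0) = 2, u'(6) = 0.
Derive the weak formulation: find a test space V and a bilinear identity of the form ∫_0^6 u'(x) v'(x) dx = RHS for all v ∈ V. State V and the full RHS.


V = H^1(0, 6) (v unrestricted at boundary; u is determined up to an additive constant); weak form: ∫_0^6 u'v' dx = ∫_0^6 (3*cos(5*π*x/6) + 1/3) v dx − 2·v(0) for all v ∈ V.

Multiply both sides by a test function v and integrate from 0 to 6:
  ∫_0^6 −u''(x) v(x) dx = ∫_0^6 f(x) v(x) dx.
Integrate the LHS by parts once:
  ∫_0^6 −u'' v dx = −[u'(x) v(x)]_0^6 + ∫_0^6 u'(x) v'(x) dx.
Thus ∫_0^6 u'(x) v'(x) dx = ∫_0^6 f(x) v(x) dx + [u'(x) v(x)]_0^6.
Choose V so that boundary terms are either known or forced to vanish.
u has inhomogeneous Neumann u'(0) = 2, u'(6) = 0. [u' v]_0^6 = (0)·v(6) − (2)·v(0) = − 2·v(0). Take V = H^1(0, 6); boundary term becomes part of RHS.
Weak formulation: find u (satisfying any essential BC) such that ∫_0^6 u'(x) v'(x) dx = ∫_0^6 f v dx − 2·v(0) for all v ∈ V (Neumann data are natural BCs: they enter the RHS as boundary terms).
Substituting f(x) = 3*cos(5*π*x/6) + 1/3, the right-hand side is ∫_0^6 (3*cos(5*π*x/6) + 1/3) v dx − 2·v(0).
Compatibility check (pure Neumann): taking v ≡ 1 ∈ V gives 0 = ∫_0^6 f dx + (0) − (2), i.e. ∫_0^6 f dx must equal u'(0) − u'(6) = 2. Indeed ∫_0^6 (3*cos(5*π*x/6) + 1/3) dx = 2, so the data are compatible. The solution is then unique only up to an additive constant (fix it e.g. by requiring ∫_0^6 u dx = 0).


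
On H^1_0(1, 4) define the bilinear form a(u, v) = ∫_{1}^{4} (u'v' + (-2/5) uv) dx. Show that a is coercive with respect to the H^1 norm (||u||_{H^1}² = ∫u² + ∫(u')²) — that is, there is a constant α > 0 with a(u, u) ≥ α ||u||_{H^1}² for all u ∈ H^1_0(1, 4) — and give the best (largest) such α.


α = (-18/5 + π^2)/(9 + π^2)

Coercivity of a(·,·) on H^1_0(1, 4) means a(u, u) ≥ α ||u||_{H^1}² for every u ∈ H^1_0.
The interval has length L = 3, and Poincaré/coercivity depend only on L. Here a(u, u) = ∫(u')² + (-2/5)·∫u².
Here c = -2/5 < 0 with |c| < (π/L)² = π^2/9, so coercivity still holds. The condition a(u,u) ≥ α||u||_{H^1}² reads (1−α)∫(u')² ≥ (α−c)∫u². Any admissible α is ≤ 1 (rapidly oscillating u have ∫u²/∫(u')² → 0), and α = 1 would force 0 ≥ (1−c)∫u², impossible since c < 1; so 1−α > 0. By the sharp Poincaré inequality on H^1_0 of an interval of length L, ∫(u')² ≥ (π/L)²∫u² with equality for the first sine mode sin(π(x−x₀)/L) (x₀ the left endpoint), so the inequality holds for all u iff (1−α)(π/L)² ≥ α − c, i.e. α ≤ ((π/L)² + c)/((π/L)² + 1) = (1 + c(L/π)²)/(1 + (L/π)²). (Direct route, valid since c ≤ 0: Poincaré gives c∫u² ≥ c(L/π)²∫(u')², so a(u,u) ≥ (1 + c(L/π)²)∫(u')², while ||u||_{H^1}² ≤ (1 + (L/π)²)∫(u')²; dividing yields the same α.) With (π/L)² = π^2/9 and c = -2/5, the largest admissible constant is α = ((π/L)² + c)/((π/L)² + 1).
Simplifying, α = (-18/5 + π^2)/(9 + π^2).


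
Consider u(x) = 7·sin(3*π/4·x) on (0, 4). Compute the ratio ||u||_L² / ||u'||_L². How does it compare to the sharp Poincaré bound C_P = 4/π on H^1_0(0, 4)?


||u||_L² / ||u'||_L² = 4/(3*π) < C_P = 4/π.

u(x) = 7·sin(3*π/4·x), so u'(x) = 21*π*cos(3*π*x/4)/4.
Writing u(x) = A·sin(kπx/L) with A = 7 and k = 3, use ∫_0^L sin²(kπx/L) dx = L/2 and ∫_0^L cos²(kπx/L) dx = L/2.
u² = 49·sin²(3*π/4·x) and (u')² = 441*π^2/16·cos²(3*π/4·x), and each of sin², cos² integrates to L/2 = 2 over (0, 4).
∫_0^4 u² dx = 98, so ||u||_L² = 7*sqrt(2).
∫_0^4 (u')² dx = 441*π^2/8, so ||u'||_L² = 21*sqrt(2)*π/4.
Ratio ||u||_L² / ||u'||_L² = 4/(3*π).
Sharp Poincaré constant on H^1_0(0, 4) is C_P = L/π = 4/π, achieved by sin(π/4·x).
This is the k = 3 harmonic; the ratio L/(kπ) is strictly less than C_P = L/π, consistent with the sharp inequality ||u||_L² ≤ C_P ||u'||_L².


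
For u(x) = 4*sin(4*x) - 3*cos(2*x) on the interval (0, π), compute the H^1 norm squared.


||u||_{H^1(0,π)}^2 = 317*π/2

u'(x) = 6*sin(2*x) + 16*cos(4*x).
Expand u² and (u')² and integrate term by term on (0, π), using: for integers n ≥ 1, ∫_0^π sin²(nx) dx = ∫_0^π cos²(nx) dx = π/2; for n ≠ n', ∫_0^π sin(nx)sin(n'x) dx = ∫_0^π cos(nx)cos(n'x) dx = 0; and by product-to-sum, ∫_0^π sin(nx)cos(n'x) dx = ½∫_0^π [sin((n+n')x) + sin((n−n')x)] dx, which is 0 when n+n' is even and 2n/(n²−n'²) when n+n' is odd (it need not vanish on (0, π)).
  u² squared terms: (-3)²·∫cos(2x)² dx = 9·π/2 = 9*π/2;  (4)²·∫sin(4x)² dx = 16·π/2 = 8*π.
  u² cross terms: 2·(-3)·(4)·∫cos(2x)·sin(4x) dx = -24·(0) = 0.
  So ∫_0^π u² dx = 9*π/2 + 8*π + 0 = 25*π/2.
  (u')² squared terms: (6)²·∫sin(2x)² dx = 36·π/2 = 18*π;  (16)²·∫cos(4x)² dx = 256·π/2 = 128*π.
  (u')² cross terms: 2·(6)·(16)·∫sin(2x)·cos(4x) dx = 192·(0) = 0.
  So ∫_0^π (u')² dx = 18*π + 128*π + 0 = 146*π.
||u||_{H^1}^2 = (25*π/2) + (146*π) = 317*π/2.


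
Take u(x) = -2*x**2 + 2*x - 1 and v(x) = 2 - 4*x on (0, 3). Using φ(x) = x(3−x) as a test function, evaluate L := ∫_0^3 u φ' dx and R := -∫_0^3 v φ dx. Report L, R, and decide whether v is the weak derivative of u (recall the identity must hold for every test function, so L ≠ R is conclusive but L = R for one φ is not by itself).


LHS = 18, RHS = 18. Yes, v = u' weakly.

u(x) = -2*x**2 + 2*x - 1, classical derivative u'(x) = 2 - 4*x.
φ(x) = x(3−x), so φ'(x) = 3 - 2*x.
Note φ(0) = φ(3) = 0, so the boundary term u·φ vanishes.
LHS = ∫_0^3 u(x) φ'(x) dx = ∫_0^3 (4*x^3 - 10*x^2 + 8*x - 3) dx. Term by term:
  ∫_0^3 4*x^3 dx = 81;  ∫_0^3 -10*x^2 dx = -90;  ∫_0^3 8*x dx = 36;
  ∫_0^3 -3 dx = -9.
Sum: 81 − 90 + 36 − 9 = 18.
So LHS = 18.
∫_0^3 v(x) φ(x) dx = ∫_0^3 (4*x^3 - 14*x^2 + 6*x) dx. Term by term:
  ∫_0^3 4*x^3 dx = 81;  ∫_0^3 -14*x^2 dx = -126;  ∫_0^3 6*x dx = 27.
Sum: 81 − 126 + 27 = -18.
So RHS = -∫_0^3 v(x) φ(x) dx = 18.
LHS = RHS, so the identity holds for this test φ.
Moreover u is smooth here and v(x) = u'(x) = 2 - 4*x pointwise, so the identity holds for every test function. Hence v is the weak derivative of u.


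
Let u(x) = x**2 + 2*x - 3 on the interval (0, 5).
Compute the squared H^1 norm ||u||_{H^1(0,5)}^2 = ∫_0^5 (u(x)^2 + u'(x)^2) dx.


||u||_{H^1}^2 = 4045/3

The H^1 norm (squared) on an interval (0, L) is
  ||u||_{H^1}^2 = ∫_0^L u(x)^2 dx + ∫_0^L u'(x)^2 dx.
Compute u'(x) = 2*x + 2.
Then u(x)^2 = x**4 + 4*x**3 - 2*x**2 - 12*x + 9 and u'(x)^2 = 4*x**2 + 8*x + 4.
Integrate each monomial from 0 to 5 using ∫_0^5 c·x^n dx = c·5^(n+1)/(n+1):
  ∫_0^5 u(x)^2 dx = ∫_0^5 (x^4 + 4*x^3 - 2*x^2 - 12*x + 9) dx. Term by term:
    ∫_0^5 x^4 dx = 625;  ∫_0^5 4*x^3 dx = 625;  ∫_0^5 -2*x^2 dx = -250/3;
    ∫_0^5 -12*x dx = -150;  ∫_0^5 9 dx = 45.
  Sum: 625 + 625 − 250/3 − 150 + 45 = 3185/3.
  ∫_0^5 u'(x)^2 dx = ∫_0^5 (4*x^2 + 8*x + 4) dx. Term by term:
    ∫_0^5 4*x^2 dx = 500/3;  ∫_0^5 8*x dx = 100;  ∫_0^5 4 dx = 20.
  Sum: 500/3 + 100 + 20 = 860/3.
Adding: ||u||_{H^1}^2 = 3185/3 + 860/3 = 4045/3.


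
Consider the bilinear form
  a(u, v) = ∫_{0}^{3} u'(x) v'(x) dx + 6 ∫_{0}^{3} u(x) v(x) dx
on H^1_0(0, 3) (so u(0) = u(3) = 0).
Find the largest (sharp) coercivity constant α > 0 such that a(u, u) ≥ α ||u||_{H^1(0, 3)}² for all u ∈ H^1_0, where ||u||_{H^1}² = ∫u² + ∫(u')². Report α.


α = 1

Coercivity of a(·,·) on H^1_0(0, 3) means a(u, u) ≥ α ||u||_{H^1}² for every u ∈ H^1_0.
The interval has length L = 3, and Poincaré/coercivity depend only on L. Here a(u, u) = ∫(u')² + (6)·∫u².
Here c = 6 ≥ 1, so a(u,u) = ∫(u')² + c∫u² ≥ ∫(u')² + ∫u² = ||u||_{H^1}², i.e. α = 1 works. No larger α is possible: a(u,u) ≥ α||u||_{H^1}² means (1−α)∫(u')² ≥ (α−c)∫u², and for the modes u_n = sin(nπ(x−x₀)/L) (x₀ the left endpoint) one has ∫u_n²/∫(u_n')² = (L/(nπ))² → 0, so a(u_n,u_n)/||u_n||_{H^1}² → 1. Hence the optimal constant is α = 1.
Therefore α = 1.


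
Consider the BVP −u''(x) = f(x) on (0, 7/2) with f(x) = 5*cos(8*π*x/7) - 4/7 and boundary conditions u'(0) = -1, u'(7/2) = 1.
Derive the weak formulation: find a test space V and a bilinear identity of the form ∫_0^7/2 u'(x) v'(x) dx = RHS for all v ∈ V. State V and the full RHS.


V = H^1(0, 7/2) (v unrestricted at boundary; u is determined up to an additive constant); weak form: ∫_0^7/2 u'v' dx = ∫_0^7/2 (5*cos(8*π*x/7) - 4/7) v dx + v(7/2) + v(0) for all v ∈ V.

Multiply both sides by a test function v and integrate from 0 to 7/2:
  ∫_0^7/2 −u''(x) v(x) dx = ∫_0^7/2 f(x) v(x) dx.
Integrate the LHS by parts once:
  ∫_0^7/2 −u'' v dx = −[u'(x) v(x)]_0^7/2 + ∫_0^7/2 u'(x) v'(x) dx.
Thus ∫_0^7/2 u'(x) v'(x) dx = ∫_0^7/2 f(x) v(x) dx + [u'(x) v(x)]_0^7/2.
Choose V so that boundary terms are either known or forced to vanish.
u has inhomogeneous Neumann u'(0) = -1, u'(7/2) = 1. [u' v]_0^7/2 = (1)·v(7/2) − (-1)·v(0) = v(7/2) + v(0). Take V = H^1(0, 7/2); boundary term becomes part of RHS.
Weak formulation: find u (satisfying any essential BC) such that ∫_0^7/2 u'(x) v'(x) dx = ∫_0^7/2 f v dx + v(7/2) + v(0) for all v ∈ V (Neumann data are natural BCs: they enter the RHS as boundary terms).
Substituting f(x) = 5*cos(8*π*x/7) - 4/7, the right-hand side is ∫_0^7/2 (5*cos(8*π*x/7) - 4/7) v dx + v(7/2) + v(0).
Compatibility check (pure Neumann): taking v ≡ 1 ∈ V gives 0 = ∫_0^7/2 f dx + (1) − (-1), i.e. ∫_0^7/2 f dx must equal u'(0) − u'(7/2) = -2. Indeed ∫_0^7/2 (5*cos(8*π*x/7) - 4/7) dx = -2, so the data are compatible. The solution is then unique only up to an additive constant (fix it e.g. by requiring ∫_0^7/2 u dx = 0).


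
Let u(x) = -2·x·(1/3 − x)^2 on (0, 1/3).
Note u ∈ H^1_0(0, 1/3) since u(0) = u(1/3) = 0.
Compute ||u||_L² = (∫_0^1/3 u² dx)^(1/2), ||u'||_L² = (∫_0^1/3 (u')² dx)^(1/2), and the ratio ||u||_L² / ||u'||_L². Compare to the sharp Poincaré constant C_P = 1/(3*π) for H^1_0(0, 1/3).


||u||_L² / ||u'||_L² = sqrt(14)/42 < C_P = 1/(3*π).

u(x) = -2·x·(1/3 − x)^2, so u'(x) = -6*x^2 + 8*x/3 - 2/9.
u(x) = -2·x·(1/3 − x)^2 vanishes at x = 0 and x = 1/3, so u ∈ H^1_0(0, 1/3). Differentiate via the product rule and integrate the resulting polynomials term by term.
  ∫_0^1/3 u² dx = ∫_0^1/3 (4*x^6 - 16*x^5/3 + 8*x^4/3 - 16*x^3/27 + 4*x^2/81) dx. Term by term:
    ∫_0^1/3 4*x^6 dx = 4/15309;  ∫_0^1/3 -16*x^5/3 dx = -8/6561;  ∫_0^1/3 8*x^4/3 dx = 8/3645;
    ∫_0^1/3 -16*x^3/27 dx = -4/2187;  ∫_0^1/3 4*x^2/81 dx = 4/6561.
  Sum: 4/15309 − 8/6561 + 8/3645 − 4/2187 + 4/6561 = 4/229635.
  ∫_0^1/3 (u')² dx = ∫_0^1/3 (36*x^4 - 32*x^3 + 88*x^2/9 - 32*x/27 + 4/81) dx. Term by term:
    ∫_0^1/3 36*x^4 dx = 4/135;  ∫_0^1/3 -32*x^3 dx = -8/81;  ∫_0^1/3 88*x^2/9 dx = 88/729;
    ∫_0^1/3 -32*x/27 dx = -16/243;  ∫_0^1/3 4/81 dx = 4/243.
  Sum: 4/135 − 8/81 + 88/729 − 16/243 + 4/243 = 8/3645.
∫_0^1/3 u² dx = 4/229635, so ||u||_L² = 2*sqrt(35)/2835.
∫_0^1/3 (u')² dx = 8/3645, so ||u'||_L² = 2*sqrt(10)/135.
Ratio ||u||_L² / ||u'||_L² = sqrt(14)/42.
Sharp Poincaré constant on H^1_0(0, 1/3) is C_P = L/π = 1/(3*π), achieved by sin(3*π·x).
A polynomial bump cannot attain the sharp Poincaré constant (only the first sine eigenfunction does), so the ratio is strictly less than C_P, consistent with ||u||_L² ≤ C_P ||u'||_L².


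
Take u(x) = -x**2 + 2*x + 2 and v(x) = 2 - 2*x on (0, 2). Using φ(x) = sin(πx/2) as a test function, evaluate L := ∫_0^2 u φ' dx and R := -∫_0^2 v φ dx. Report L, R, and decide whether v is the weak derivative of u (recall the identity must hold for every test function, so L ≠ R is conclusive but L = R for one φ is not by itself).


LHS = 0, RHS = 0. Yes, v = u' weakly.

u(x) = -x**2 + 2*x + 2, classical derivative u'(x) = 2 - 2*x.
φ(x) = sin(πx/2), so φ'(x) = π*cos(π*x/2)/2.
Note φ(0) = φ(2) = 0, so the boundary term u·φ vanishes.
LHS = ∫_0^2 u(x) φ'(x) dx = ∫_0^2 (-π*x^2*cos(π*x/2)/2 + π*x*cos(π*x/2) + π*cos(π*x/2)) dx. Term by term:
  ∫_0^2 π*cos(π*x/2) dx = 0;  ∫_0^2 π*x*cos(π*x/2) dx = -8/π;  ∫_0^2 -π*x^2*cos(π*x/2)/2 dx = 8/π.
Sum: 0 − 8/π + 8/π = 0.
So LHS = 0.
∫_0^2 v(x) φ(x) dx = ∫_0^2 (-2*x*sin(π*x/2) + 2*sin(π*x/2)) dx. Term by term:
  ∫_0^2 2*sin(π*x/2) dx = 8/π;  ∫_0^2 -2*x*sin(π*x/2) dx = -8/π.
Sum: 8/π − 8/π = 0.
So RHS = -∫_0^2 v(x) φ(x) dx = 0.
LHS = RHS, so the identity holds for this test φ.
Moreover u is smooth here and v(x) = u'(x) = 2 - 2*x pointwise, so the identity holds for every test function. Hence v is the weak derivative of u.


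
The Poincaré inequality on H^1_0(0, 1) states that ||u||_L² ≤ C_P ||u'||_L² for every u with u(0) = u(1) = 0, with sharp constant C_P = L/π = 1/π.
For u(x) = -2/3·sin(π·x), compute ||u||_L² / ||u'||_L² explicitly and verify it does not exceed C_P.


||u||_L² / ||u'||_L² = 1/π = C_P.

u(x) = -2/3·sin(π·x), so u'(x) = -2*π*cos(π*x)/3.
Writing u(x) = A·sin(kπx/L) with A = -2/3 and k = 1, use ∫_0^L sin²(kπx/L) dx = L/2 and ∫_0^L cos²(kπx/L) dx = L/2.
u² = 4/9·sin²(π·x) and (u')² = 4*π^2/9·cos²(π·x), and each of sin², cos² integrates to L/2 = 1/2 over (0, 1).
∫_0^1 u² dx = 2/9, so ||u||_L² = sqrt(2)/3.
∫_0^1 (u')² dx = 2*π^2/9, so ||u'||_L² = sqrt(2)*π/3.
Ratio ||u||_L² / ||u'||_L² = 1/π.
Sharp Poincaré constant on H^1_0(0, 1) is C_P = L/π = 1/π, achieved by sin(π·x).
This is the k = 1 eigenfunction (up to amplitude), so the ratio equals the sharp Poincaré constant exactly.


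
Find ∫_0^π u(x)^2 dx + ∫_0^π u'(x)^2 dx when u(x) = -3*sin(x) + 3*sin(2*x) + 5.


||u||_{H^1(0,π)}^2 = -60 + 113*π/2

u'(x) = -3*cos(x) + 6*cos(2*x).
Expand u² and (u')² and integrate term by term on (0, π), using: for integers n ≥ 1, ∫_0^π sin²(nx) dx = ∫_0^π cos²(nx) dx = π/2; for n ≠ n', ∫_0^π sin(nx)sin(n'x) dx = ∫_0^π cos(nx)cos(n'x) dx = 0; and by product-to-sum, ∫_0^π sin(nx)cos(n'x) dx = ½∫_0^π [sin((n+n')x) + sin((n−n')x)] dx, which is 0 when n+n' is even and 2n/(n²−n'²) when n+n' is odd (it need not vanish on (0, π)). For the constant mode: ∫_0^π 1 dx = π, ∫_0^π cos(nx) dx = 0, ∫_0^π sin(nx) dx = (1−(−1)^n)/n.
  u² squared terms: (5)²·∫1 dx = 25·π = 25*π;  (-3)²·∫sin(x)² dx = 9·π/2 = 9*π/2;  (3)²·∫sin(2x)² dx = 9·π/2 = 9*π/2.
  u² cross terms: 2·(5)·(-3)·∫1·sin(x) dx = -30·(2) = -60;  2·(5)·(3)·∫1·sin(2x) dx = 30·(0) = 0;  2·(-3)·(3)·∫sin(x)·sin(2x) dx = -18·(0) = 0.
  So ∫_0^π u² dx = 25*π + 9*π/2 + 9*π/2 − 60 + 0 + 0 = -60 + 34*π.
  (u')² squared terms: (-3)²·∫cos(x)² dx = 9·π/2 = 9*π/2;  (6)²·∫cos(2x)² dx = 36·π/2 = 18*π.
  (u')² cross terms: 2·(-3)·(6)·∫cos(x)·cos(2x) dx = -36·(0) = 0.
  So ∫_0^π (u')² dx = 9*π/2 + 18*π + 0 = 45*π/2.
||u||_{H^1}^2 = (-60 + 34*π) + (45*π/2) = -60 + 113*π/2.


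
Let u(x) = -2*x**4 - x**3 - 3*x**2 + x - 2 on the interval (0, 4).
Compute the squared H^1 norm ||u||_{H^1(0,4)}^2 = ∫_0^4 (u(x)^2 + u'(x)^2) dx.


||u||_{H^1}^2 = 3511540/9

The H^1 norm (squared) on an interval (0, L) is
  ||u||_{H^1}^2 = ∫_0^L u(x)^2 dx + ∫_0^L u'(x)^2 dx.
Compute u'(x) = -8*x**3 - 3*x**2 - 6*x + 1.
Then u(x)^2 = 4*x**8 + 4*x**7 + 13*x**6 + 2*x**5 + 15*x**4 - 2*x**3 + 13*x**2 - 4*x + 4 and u'(x)^2 = 64*x**6 + 48*x**5 + 105*x**4 + 20*x**3 + 30*x**2 - 12*x + 1.
Integrate each monomial from 0 to 4 using ∫_0^4 c·x^n dx = c·4^(n+1)/(n+1):
  ∫_0^4 u(x)^2 dx = ∫_0^4 (4*x^8 + 4*x^7 + 13*x^6 + 2*x^5 + 15*x^4 - 2*x^3 + 13*x^2 - 4*x + 4) dx. Term by term:
    ∫_0^4 4*x^8 dx = 1048576/9;  ∫_0^4 4*x^7 dx = 32768;  ∫_0^4 13*x^6 dx = 212992/7;
    ∫_0^4 2*x^5 dx = 4096/3;  ∫_0^4 15*x^4 dx = 3072;  ∫_0^4 -2*x^3 dx = -128;
    ∫_0^4 13*x^2 dx = 832/3;  ∫_0^4 -4*x dx = -32;  ∫_0^4 4 dx = 16.
  Sum: 1048576/9 + 32768 + 212992/7 + 4096/3 + 3072 − 128 + 832/3 − 32 + 16 = 11609296/63.
  ∫_0^4 u'(x)^2 dx = ∫_0^4 (64*x^6 + 48*x^5 + 105*x^4 + 20*x^3 + 30*x^2 - 12*x + 1) dx. Term by term:
    ∫_0^4 64*x^6 dx = 1048576/7;  ∫_0^4 48*x^5 dx = 32768;  ∫_0^4 105*x^4 dx = 21504;
    ∫_0^4 20*x^3 dx = 1280;  ∫_0^4 30*x^2 dx = 640;  ∫_0^4 -12*x dx = -96;
    ∫_0^4 1 dx = 4.
  Sum: 1048576/7 + 32768 + 21504 + 1280 + 640 − 96 + 4 = 1441276/7.
Adding: ||u||_{H^1}^2 = 11609296/63 + 1441276/7 = 3511540/9.


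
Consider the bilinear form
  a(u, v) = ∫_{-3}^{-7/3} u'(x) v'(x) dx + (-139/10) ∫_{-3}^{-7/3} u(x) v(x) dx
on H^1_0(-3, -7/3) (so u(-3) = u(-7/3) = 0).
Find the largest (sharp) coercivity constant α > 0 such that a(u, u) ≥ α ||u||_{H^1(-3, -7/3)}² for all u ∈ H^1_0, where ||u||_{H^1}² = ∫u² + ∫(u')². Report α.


α = (-278 + 45*π^2)/(5*(4 + 9*π^2))

Coercivity of a(·,·) on H^1_0(-3, -7/3) means a(u, u) ≥ α ||u||_{H^1}² for every u ∈ H^1_0.
The interval has length L = 2/3, and Poincaré/coercivity depend only on L. Here a(u, u) = ∫(u')² + (-139/10)·∫u².
Here c = -139/10 < 0 with |c| < (π/L)² = 9*π^2/4, so coercivity still holds. The condition a(u,u) ≥ α||u||_{H^1}² reads (1−α)∫(u')² ≥ (α−c)∫u². Any admissible α is ≤ 1 (rapidly oscillating u have ∫u²/∫(u')² → 0), and α = 1 would force 0 ≥ (1−c)∫u², impossible since c < 1; so 1−α > 0. By the sharp Poincaré inequality on H^1_0 of an interval of length L, ∫(u')² ≥ (π/L)²∫u² with equality for the first sine mode sin(π(x−x₀)/L) (x₀ the left endpoint), so the inequality holds for all u iff (1−α)(π/L)² ≥ α − c, i.e. α ≤ ((π/L)² + c)/((π/L)² + 1) = (1 + c(L/π)²)/(1 + (L/π)²). (Direct route, valid since c ≤ 0: Poincaré gives c∫u² ≥ c(L/π)²∫(u')², so a(u,u) ≥ (1 + c(L/π)²)∫(u')², while ||u||_{H^1}² ≤ (1 + (L/π)²)∫(u')²; dividing yields the same α.) With (π/L)² = 9*π^2/4 and c = -139/10, the largest admissible constant is α = ((π/L)² + c)/((π/L)² + 1).
Simplifying, α = (-278 + 45*π^2)/(5*(4 + 9*π^2)).


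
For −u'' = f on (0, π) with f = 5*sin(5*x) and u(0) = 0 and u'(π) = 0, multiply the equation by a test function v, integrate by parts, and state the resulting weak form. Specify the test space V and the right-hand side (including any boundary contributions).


V = {v ∈ H^1(0, π) : v(0) = 0} (test functions vanish at x = 0 where u is specified); weak form: ∫_0^π u'v' dx = ∫_0^π (5*sin(5*x)) v dx for all v ∈ V.

Multiply both sides by a test function v and integrate from 0 to π:
  ∫_0^π −u''(x) v(x) dx = ∫_0^π f(x) v(x) dx.
Integrate the LHS by parts once:
  ∫_0^π −u'' v dx = −[u'(x) v(x)]_0^π + ∫_0^π u'(x) v'(x) dx.
Thus ∫_0^π u'(x) v'(x) dx = ∫_0^π f(x) v(x) dx + [u'(x) v(x)]_0^π.
Choose V so that boundary terms are either known or forced to vanish.
Mixed BC: u(0) = 0 (Dirichlet) and u'(π) = 0 (Neumann). Define V = {v ∈ H^1(0, π) : v(0) = 0}. Then [u' v]_0^π = u'(π)·v(π) − u'(0)·0 = 0.
Weak formulation: find u (satisfying any essential BC) such that ∫_0^π u'(x) v'(x) dx = ∫_0^π f v dx for all v ∈ V (Dirichlet at 0 absorbed into V; the Neumann datum at x = π is zero, so no boundary term remains).
Substituting f(x) = 5*sin(5*x), the right-hand side is ∫_0^π (5*sin(5*x)) v dx.


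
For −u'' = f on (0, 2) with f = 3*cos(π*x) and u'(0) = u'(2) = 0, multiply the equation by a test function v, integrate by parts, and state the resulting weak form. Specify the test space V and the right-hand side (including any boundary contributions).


V = H^1(0, 2) (no boundary constraint on v; u is determined up to an additive constant); weak form: ∫_0^2 u'v' dx = ∫_0^2 (3*cos(π*x)) v dx for all v ∈ V.

Multiply both sides by a test function v and integrate from 0 to 2:
  ∫_0^2 −u''(x) v(x) dx = ∫_0^2 f(x) v(x) dx.
Integrate the LHS by parts once:
  ∫_0^2 −u'' v dx = −[u'(x) v(x)]_0^2 + ∫_0^2 u'(x) v'(x) dx.
Thus ∫_0^2 u'(x) v'(x) dx = ∫_0^2 f(x) v(x) dx + [u'(x) v(x)]_0^2.
Choose V so that boundary terms are either known or forced to vanish.
u has homogeneous Neumann: u'(0) = u'(2) = 0. So [u' v]_0^2 = 0·v(2) − 0·v(0) = 0 for any v; take V = H^1(0, 2).
Weak formulation: find u (satisfying any essential BC) such that ∫_0^2 u'(x) v'(x) dx = ∫_0^2 f v dx for all v ∈ V (homogeneous Neumann, so boundary terms vanish).
Substituting f(x) = 3*cos(π*x), the right-hand side is ∫_0^2 (3*cos(π*x)) v dx.
Compatibility check (pure Neumann): taking v ≡ 1 ∈ V gives 0 = ∫_0^2 f dx + (0) − (0), i.e. ∫_0^2 f dx must equal u'(0) − u'(2) = 0. Indeed ∫_0^2 (3*cos(π*x)) dx = 0, so the data are compatible. The solution is then unique only up to an additive constant (fix it e.g. by requiring ∫_0^2 u dx = 0).


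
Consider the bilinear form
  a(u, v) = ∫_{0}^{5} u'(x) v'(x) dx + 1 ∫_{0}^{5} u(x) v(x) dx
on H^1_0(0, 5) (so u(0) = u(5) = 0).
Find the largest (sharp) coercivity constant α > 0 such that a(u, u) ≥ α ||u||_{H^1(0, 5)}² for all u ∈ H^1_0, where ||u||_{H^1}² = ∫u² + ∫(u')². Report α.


α = 1

Coercivity of a(·,·) on H^1_0(0, 5) means a(u, u) ≥ α ||u||_{H^1}² for every u ∈ H^1_0.
The interval has length L = 5, and Poincaré/coercivity depend only on L. Here a(u, u) = ∫(u')² + (1)·∫u².
Here c = 1 ≥ 1, so a(u,u) = ∫(u')² + c∫u² ≥ ∫(u')² + ∫u² = ||u||_{H^1}², i.e. α = 1 works. No larger α is possible: a(u,u) ≥ α||u||_{H^1}² means (1−α)∫(u')² ≥ (α−c)∫u², and for the modes u_n = sin(nπ(x−x₀)/L) (x₀ the left endpoint) one has ∫u_n²/∫(u_n')² = (L/(nπ))² → 0, so a(u_n,u_n)/||u_n||_{H^1}² → 1. Hence the optimal constant is α = 1.
Therefore α = 1.
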